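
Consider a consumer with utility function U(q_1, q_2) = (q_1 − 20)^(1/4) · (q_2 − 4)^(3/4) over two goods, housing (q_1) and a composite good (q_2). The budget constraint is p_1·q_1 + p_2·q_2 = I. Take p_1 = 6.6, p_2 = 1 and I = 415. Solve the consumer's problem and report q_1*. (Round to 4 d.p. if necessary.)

After buying the subsistence bundle (20, 4), a share 0.25 of the remaining income goes to q_1: q_1* = 20 + 0.25·(I − 20p_1 − 4p_2)/p_1.
Discretionary income = 415 − 20·6.6 − 4·1 = 279; q_1* = 20 + 0.25·279/6.6 = 30.5682.

q_1* = 30.5682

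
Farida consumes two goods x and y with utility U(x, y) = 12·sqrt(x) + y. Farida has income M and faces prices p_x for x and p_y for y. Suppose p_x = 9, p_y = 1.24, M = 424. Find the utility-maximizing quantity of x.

Solve: √x = 6·p_y/p_x, so x*(p_x,p_y) = (6·p_y/p_x)², and y* = (M − p_x·x*)/p_y.
Plugging in: x* = (6·1.24/9)² = 0.6834.

x* = 0.6834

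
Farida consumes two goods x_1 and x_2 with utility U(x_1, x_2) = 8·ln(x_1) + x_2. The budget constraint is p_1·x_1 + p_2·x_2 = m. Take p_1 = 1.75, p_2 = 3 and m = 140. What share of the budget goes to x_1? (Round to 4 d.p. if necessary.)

MU_x_1 = 8/x_1, MU_x_2 = 1. Tangency: 8/x_1 = p_1/p_2.
So x_1*(p_1,p_2) = 8·p_2/p_1, independent of income; and x_2* = (m − 8·p_2)/p_2.
At the given prices: x_1* = 8·3/1.75 = 13.7143, and x_2* = 38.6667.
Expenditure on x_1: 1.75·13.7143 = 24; share = 0.1714.

share on x_1 = 0.1714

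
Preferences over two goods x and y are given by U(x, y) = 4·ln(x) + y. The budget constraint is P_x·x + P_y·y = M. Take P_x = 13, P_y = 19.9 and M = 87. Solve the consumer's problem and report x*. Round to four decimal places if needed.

x* = 6.1231

Set MRS = P_x/P_y: (4/x)/1 = P_x/P_y.
So x*(P_x,P_y) = 4·P_y/P_x, independent of income; and y* = (M − 4·P_y)/P_y.
At the given prices: x* = 4·19.9/13 = 6.1231.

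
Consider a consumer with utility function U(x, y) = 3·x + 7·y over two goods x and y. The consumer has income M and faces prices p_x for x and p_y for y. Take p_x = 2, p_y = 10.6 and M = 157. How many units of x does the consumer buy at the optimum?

x gives more utility per dollar, so spend all income on x: x* = M/p_x, y* = 0.
Numerically: x* = 78.5, y* = 0.

x* = 78.5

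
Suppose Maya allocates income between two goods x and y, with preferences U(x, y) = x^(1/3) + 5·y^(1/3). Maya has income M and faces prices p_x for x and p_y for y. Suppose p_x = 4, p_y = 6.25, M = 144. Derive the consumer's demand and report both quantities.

x* = 3.6202, y* = 20.7231

From the CES first-order condition, (1/5)·(y/x)^(2/3) = p_x/p_y.
Hence y/x = (5·p_x/p_y)^(1/(2/3)), i.e. raised to the 1.5 power.
Substitute y = (y/x)·x into the budget: x* = M/(p_x + p_y·(y/x)).
Numerically y/x = 5.724334, so x* = 144/(4 + 6.25·5.724334) = 3.6202 and y* = 5.724334·3.6202 = 20.7231.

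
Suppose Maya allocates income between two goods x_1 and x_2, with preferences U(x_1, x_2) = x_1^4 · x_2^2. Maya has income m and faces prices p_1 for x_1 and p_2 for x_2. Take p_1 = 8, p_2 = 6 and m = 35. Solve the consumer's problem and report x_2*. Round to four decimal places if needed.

x_2* = 1.9444

Demand: x_1*(p_1,p_2,m) = 2/3·m/p_1 and x_2* = 1/3·m/p_2.
At p_1=8, p_2=6, m=35: x_2* = 1/3·35/6 = 1.9444.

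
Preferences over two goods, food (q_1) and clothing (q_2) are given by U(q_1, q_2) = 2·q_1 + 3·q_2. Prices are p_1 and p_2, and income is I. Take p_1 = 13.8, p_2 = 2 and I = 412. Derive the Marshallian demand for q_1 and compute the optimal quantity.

Linear utility — the consumer picks whichever good has higher MU/price: 2/13.8 = 0.1449 vs 3/2 = 1.5.
q_2 gives more utility per dollar, so spend all income on q_2: q_2* = I/p_2, q_1* = 0.
Numerically: q_1* = 0, q_2* = 206.

q_1* = 0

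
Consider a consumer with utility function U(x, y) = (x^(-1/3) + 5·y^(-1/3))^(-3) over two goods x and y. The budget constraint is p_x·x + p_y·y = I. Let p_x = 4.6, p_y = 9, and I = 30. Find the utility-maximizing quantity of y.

y* = 2.6606

MRS = MU_x/MU_y = (1/5)·(y/x)^(4/3). Set equal to p_x/p_y.
Hence y/x = (5·p_x/p_y)^(1/(4/3)), i.e. raised to the 0.75 power.
With the ratio pinned down, the budget gives x* = I/(p_x + p_y·(y/x)) and y* = (y/x)·x*.
Numerically y/x = 2.021222, so x* = 30/(4.6 + 9·2.021222) = 1.3163 and y* = 2.021222·1.3163 = 2.6606.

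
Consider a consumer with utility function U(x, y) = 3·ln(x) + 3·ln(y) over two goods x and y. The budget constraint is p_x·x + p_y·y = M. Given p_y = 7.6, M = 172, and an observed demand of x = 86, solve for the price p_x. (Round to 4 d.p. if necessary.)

p_x = 1

Tangency: MRS = y/x = p_x/p_y.
So 3·p_y·y = 3·p_x·x; combined with the budget, a share 0.5 of income goes to x.
Demand: x*(p_x,p_y,M) = 0.5·M/p_x and y* = 0.5·M/p_y.
Set x* = 86 in the demand function and solve for p_x: p_x = 1.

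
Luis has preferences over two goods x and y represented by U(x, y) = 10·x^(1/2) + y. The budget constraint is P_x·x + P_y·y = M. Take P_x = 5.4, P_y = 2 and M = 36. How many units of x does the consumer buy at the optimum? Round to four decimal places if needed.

x* = 3.4294

Set MRS = P_x/P_y: 5·x^(−1/2) = P_x/P_y.
Solve: √x = 5·P_y/P_x, so x*(P_x,P_y) = (5·P_y/P_x)², and y* = (M − P_x·x*)/P_y.
Plugging in: x* = (5·2/5.4)² = 3.4294.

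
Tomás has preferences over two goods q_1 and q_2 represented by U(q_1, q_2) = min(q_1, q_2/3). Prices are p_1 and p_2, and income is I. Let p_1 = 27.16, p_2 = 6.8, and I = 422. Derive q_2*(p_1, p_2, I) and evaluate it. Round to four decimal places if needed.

q_2* = 26.619

Here 27.16 + 3·6.8 = 47.56, giving q_2* = 26.619.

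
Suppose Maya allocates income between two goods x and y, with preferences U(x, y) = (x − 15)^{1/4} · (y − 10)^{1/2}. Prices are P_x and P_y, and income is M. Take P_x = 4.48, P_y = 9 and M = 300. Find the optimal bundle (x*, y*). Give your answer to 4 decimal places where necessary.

x* = 25.625, y* = 20.5778

MRS = (1/2)·(y−10)/(x−15). Tangency with P_x/P_y gives y−10 = 2·(P_x/P_y)·(x−15).
After buying the subsistence bundle (15, 10), a share 1/3 of the remaining income goes to x: x* = 15 + 1/3·(M − 15P_x − 10P_y)/P_x.
Discretionary income = 300 − 15·4.48 − 10·9 = 142.8; x* = 15 + 1/3·142.8/4.48 = 25.625; y* = 10 + 2/3·142.8/9 = 20.5778.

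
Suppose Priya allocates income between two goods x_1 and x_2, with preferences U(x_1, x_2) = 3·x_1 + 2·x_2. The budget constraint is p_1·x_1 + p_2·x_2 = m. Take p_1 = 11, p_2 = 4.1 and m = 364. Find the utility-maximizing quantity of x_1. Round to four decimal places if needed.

x_1* = 0

x_2 gives more utility per dollar, so spend all income on x_2: x_2* = m/p_2, x_1* = 0.
Numerically: x_1* = 0, x_2* = 88.7805.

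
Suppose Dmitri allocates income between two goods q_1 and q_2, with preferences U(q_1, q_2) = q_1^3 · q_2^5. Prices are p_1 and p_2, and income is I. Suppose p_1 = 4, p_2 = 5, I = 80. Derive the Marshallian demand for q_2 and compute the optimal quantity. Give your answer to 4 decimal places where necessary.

Tangency: MRS = (3/5)·q_2/q_1 = p_1/p_2.
Rearranging, p_2·q_2 = (5/3)·p_1·q_1. Substituting into the budget gives p_1·q_1·(1 + (5/3)) = I.
Demand: q_1*(p_1,p_2,I) = 0.375·I/p_1 and q_2* = 0.625·I/p_2.
At p_1=4, p_2=5, I=80: q_2* = 0.625·80/5 = 10.

q_2* = 10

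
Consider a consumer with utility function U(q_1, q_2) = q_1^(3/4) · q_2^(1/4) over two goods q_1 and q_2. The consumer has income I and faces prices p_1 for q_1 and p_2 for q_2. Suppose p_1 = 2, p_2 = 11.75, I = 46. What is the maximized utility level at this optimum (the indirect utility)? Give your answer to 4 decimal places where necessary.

V = 8.4189

Tangency: MRS = 3·q_2/q_1 = p_1/p_2.
Rearranging, p_2·q_2 = (1/3)·p_1·q_1. Substituting into the budget gives p_1·q_1·(1 + (1/3)) = I.
Demand: q_1*(p_1,p_2,I) = 0.75·I/p_1 and q_2* = 0.25·I/p_2.
At p_1=2, p_2=11.75, I=46: q_1* = 0.75·46/2 = 17.25, q_2* = 0.9787.
Utility at the optimum: U(17.25, 0.9787) = 8.4189.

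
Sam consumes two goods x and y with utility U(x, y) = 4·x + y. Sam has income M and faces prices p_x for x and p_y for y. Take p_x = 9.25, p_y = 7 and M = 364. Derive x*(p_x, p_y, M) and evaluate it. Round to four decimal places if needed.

Linear utility — the consumer picks whichever good has higher MU/price: 4/9.25 = 0.4324 vs 1/7 = 0.1429.
x gives more utility per dollar, so spend all income on x: x* = M/p_x, y* = 0.
Numerically: x* = 39.3514, y* = 0.

x* = 39.3514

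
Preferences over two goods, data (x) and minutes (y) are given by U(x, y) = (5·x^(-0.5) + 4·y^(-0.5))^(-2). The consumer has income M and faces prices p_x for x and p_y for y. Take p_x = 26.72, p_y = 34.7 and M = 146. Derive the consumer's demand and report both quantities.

From the CES first-order condition, (5/4)·(y/x)^(1.5) = p_x/p_y.
Solve for the ratio: y/x = [(4/5)·p_x/p_y]^(2/3).
With the ratio pinned down, the budget gives x* = M/(p_x + p_y·(y/x)) and y* = (y/x)·x*.
Numerically y/x = 0.723988, so x* = 146/(26.72 + 34.7·0.723988) = 2.8162 and y* = 0.723988·2.8162 = 2.0389.

x* = 2.8162, y* = 2.0389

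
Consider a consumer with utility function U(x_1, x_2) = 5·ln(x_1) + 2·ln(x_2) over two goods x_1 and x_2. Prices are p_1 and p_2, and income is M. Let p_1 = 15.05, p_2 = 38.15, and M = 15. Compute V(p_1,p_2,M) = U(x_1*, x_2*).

V = -6.0715

MU_x_1/MU_x_2 = (5·x_2)/(2·x_1); tangency sets this equal to p_1/p_2.
Rearranging, p_2·x_2 = (2/5)·p_1·x_1. Substituting into the budget gives p_1·x_1·(1 + (2/5)) = M.
Demand: x_1*(p_1,p_2,M) = 5/7·M/p_1 and x_2* = 2/7·M/p_2.
At p_1=15.05, p_2=38.15, M=15: x_1* = 5/7·15/15.05 = 0.7119, x_2* = 0.1123.
Utility at the optimum: U(0.7119, 0.1123) = -6.0715.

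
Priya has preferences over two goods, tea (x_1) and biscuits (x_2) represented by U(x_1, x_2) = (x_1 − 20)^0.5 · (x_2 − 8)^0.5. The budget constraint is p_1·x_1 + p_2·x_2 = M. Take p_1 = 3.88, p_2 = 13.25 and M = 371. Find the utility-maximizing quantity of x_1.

x_1* = 44.1495

Let x_1' = x_1−20, x_2' = x_2−8. MRS = x_2'/x_1' = p_1/p_2.
Substituting into the budget: x_1* = 20 + 0.5·(M − 20·p_1 − 8·p_2)/p_1, and x_2* = 8 + 0.5·(…)/p_2.
Discretionary income = 371 − 20·3.88 − 8·13.25 = 187.4; x_1* = 20 + 0.5·187.4/3.88 = 44.1495.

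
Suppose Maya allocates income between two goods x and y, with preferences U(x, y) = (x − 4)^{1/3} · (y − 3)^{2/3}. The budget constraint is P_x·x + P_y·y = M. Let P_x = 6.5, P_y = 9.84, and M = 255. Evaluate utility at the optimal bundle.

V = 12.3168

MRS = (1/2)·(y−3)/(x−4). Tangency with P_x/P_y gives y−3 = 2·(P_x/P_y)·(x−4).
After buying the subsistence bundle (4, 3), a share 1/3 of the remaining income goes to x: x* = 4 + 1/3·(M − 4P_x − 3P_y)/P_x.
Discretionary income = 255 − 4·6.5 − 3·9.84 = 199.48; x* = 4 + 1/3·199.48/6.5 = 14.2297; y* = 3 + 2/3·199.48/9.84 = 16.5149.
Utility at the optimum: U(14.2297, 16.5149) = 12.3168.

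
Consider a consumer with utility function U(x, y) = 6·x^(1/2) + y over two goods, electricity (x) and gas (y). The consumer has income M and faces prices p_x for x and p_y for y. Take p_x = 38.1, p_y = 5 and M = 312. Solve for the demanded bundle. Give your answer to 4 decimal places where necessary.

Set MRS = p_x/p_y: 3·x^(−1/2) = p_x/p_y.
Solve: √x = 3·p_y/p_x, so x*(p_x,p_y) = (3·p_y/p_x)², and y* = (M − p_x·x*)/p_y.
Plugging in: x* = (3·5/38.1)² = 0.155, y* = 61.2189.

x* = 0.155, y* = 61.2189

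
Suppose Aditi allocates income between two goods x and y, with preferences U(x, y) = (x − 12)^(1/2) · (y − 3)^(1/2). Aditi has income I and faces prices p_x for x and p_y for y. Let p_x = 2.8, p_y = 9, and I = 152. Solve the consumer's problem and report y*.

y* = 8.0778

MRS = (y−3)/(x−12). Tangency with p_x/p_y gives y−3 = (p_x/p_y)·(x−12).
Substituting into the budget: x* = 12 + 0.5·(I − 12·p_x − 3·p_y)/p_x, and y* = 3 + 0.5·(…)/p_y.
Discretionary income = 152 − 12·2.8 − 3·9 = 91.4; y* = 3 + 0.5·91.4/9 = 8.0778.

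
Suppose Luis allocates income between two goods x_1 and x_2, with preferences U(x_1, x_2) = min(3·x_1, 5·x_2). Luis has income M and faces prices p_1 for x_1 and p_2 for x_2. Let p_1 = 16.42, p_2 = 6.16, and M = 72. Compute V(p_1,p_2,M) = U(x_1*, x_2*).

V = 10.7377

Leontief preferences: the optimum is at the kink where x_1/5 = x_2/3, i.e. x_2 = (3/5)·x_1.
Budget: p_1·x_1 + p_2·(3/5)·x_1 = M, so (5·p_1 + 3·p_2)·x_1 = 5·M.
Demand: x_1*(p_1,p_2,M) = 5·M/(5·p_1 + 3·p_2), x_2* = 3·M/(5·p_1 + 3·p_2).
Here 5·16.42 + 3·6.16 = 100.58, giving x_1* = 3.5792 and x_2* = 2.1475.
Utility at the optimum: U(3.5792, 2.1475) = 10.7377.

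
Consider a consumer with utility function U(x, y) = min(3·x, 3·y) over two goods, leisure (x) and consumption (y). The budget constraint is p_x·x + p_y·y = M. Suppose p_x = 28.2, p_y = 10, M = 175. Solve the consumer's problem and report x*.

x* = 4.5812

With perfect complements, no substitution: consume in ratio x:y = 3:3.
Budget: p_x·x + p_y·x = M, so (3·p_x + 3·p_y)·x = 3·M.
Demand: x*(p_x,p_y,M) = 3·M/(3·p_x + 3·p_y), y* = 3·M/(3·p_x + 3·p_y).
Here 3·28.2 + 3·10 = 114.6, giving x* = 4.5812.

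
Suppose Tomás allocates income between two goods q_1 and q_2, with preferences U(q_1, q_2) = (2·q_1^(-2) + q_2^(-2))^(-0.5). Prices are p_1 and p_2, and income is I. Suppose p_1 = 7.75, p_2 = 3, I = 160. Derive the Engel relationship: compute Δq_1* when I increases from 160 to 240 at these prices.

Δq_1* = 7.2614

MRS = MU_q_1/MU_q_2 = 2·(q_2/q_1)^(3). Set equal to p_1/p_2.
Hence q_2/q_1 = ((1/2)·p_1/p_2)^(1/(3)), i.e. raised to the 1/3 power.
With the ratio pinned down, the budget gives q_1* = I/(p_1 + p_2·(q_2/q_1)) and q_2* = (q_2/q_1)·q_1*.
Numerically q_2/q_1 = 1.089056, so q_1* = 160/(7.75 + 3·1.089056) = 14.5228.
At I' = 240: q_1* = 21.7842. Change: 21.7842 − 14.5228 = 7.2614.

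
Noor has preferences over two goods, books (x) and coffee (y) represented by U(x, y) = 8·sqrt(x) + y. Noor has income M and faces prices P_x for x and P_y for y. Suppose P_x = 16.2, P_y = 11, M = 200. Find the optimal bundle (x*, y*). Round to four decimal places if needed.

Set MRS = P_x/P_y: 4·x^(−1/2) = P_x/P_y.
Solve: √x = 4·P_y/P_x, so x*(P_x,P_y) = (4·P_y/P_x)², and y* = (M − P_x·x*)/P_y.
Plugging in: x* = (4·11/16.2)² = 7.3769, y* = 7.3176.

x* = 7.3769, y* = 7.3176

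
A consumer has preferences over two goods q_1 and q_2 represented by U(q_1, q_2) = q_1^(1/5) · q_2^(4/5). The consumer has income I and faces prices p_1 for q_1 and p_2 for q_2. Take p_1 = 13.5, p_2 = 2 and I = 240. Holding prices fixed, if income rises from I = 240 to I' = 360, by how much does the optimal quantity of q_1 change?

Δq_1* = 1.7778

The MRS is (1/4)·q_2/q_1. Set MRS = p_1/p_2.
Rearranging, p_2·q_2 = 4·p_1·q_1. Substituting into the budget gives p_1·q_1·(1 + 4) = I.
Demand: q_1*(p_1,p_2,I) = 0.2·I/p_1 and q_2* = 0.8·I/p_2.
At p_1=13.5, p_2=2, I=240: q_1* = 0.2·240/13.5 = 3.5556.
At I' = 360: q_1* = 5.3333. Change: 5.3333 − 3.5556 = 1.7778.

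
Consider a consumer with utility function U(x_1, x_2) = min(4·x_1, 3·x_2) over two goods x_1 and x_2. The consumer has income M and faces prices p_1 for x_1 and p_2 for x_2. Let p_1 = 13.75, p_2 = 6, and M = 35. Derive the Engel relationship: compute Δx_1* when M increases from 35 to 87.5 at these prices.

Δx_1* = 2.4138

Demand: x_1*(p_1,p_2,M) = 3·M/(3·p_1 + 4·p_2), x_2* = 4·M/(3·p_1 + 4·p_2).
Here 3·13.75 + 4·6 = 65.25, giving x_1* = 1.6092.
At M' = 87.5: x_1* = 4.023. Change: 4.023 − 1.6092 = 2.4138.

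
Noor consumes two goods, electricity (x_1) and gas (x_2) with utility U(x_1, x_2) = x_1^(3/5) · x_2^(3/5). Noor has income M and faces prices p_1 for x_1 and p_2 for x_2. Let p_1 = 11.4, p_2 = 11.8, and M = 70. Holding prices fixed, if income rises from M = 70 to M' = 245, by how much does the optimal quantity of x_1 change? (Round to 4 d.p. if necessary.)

The MRS is x_2/x_1. Set MRS = p_1/p_2.
Rearranging, p_2·x_2 = p_1·x_1. Substituting into the budget gives p_1·x_1·(1 + 1) = M.
Demand: x_1*(p_1,p_2,M) = 0.5·M/p_1 and x_2* = 0.5·M/p_2.
At p_1=11.4, p_2=11.8, M=70: x_1* = 0.5·70/11.4 = 3.0702.
At M' = 245: x_1* = 10.7456. Change: 10.7456 − 3.0702 = 7.6754.

Δx_1* = 7.6754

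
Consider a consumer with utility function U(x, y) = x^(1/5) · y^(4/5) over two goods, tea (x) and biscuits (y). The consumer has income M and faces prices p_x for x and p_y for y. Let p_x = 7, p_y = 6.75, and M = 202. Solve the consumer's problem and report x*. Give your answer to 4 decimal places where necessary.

x* = 5.7714

Demand: x*(p_x,p_y,M) = 0.2·M/p_x and y* = 0.8·M/p_y.
At p_x=7, p_y=6.75, M=202: x* = 0.2·202/7 = 5.7714.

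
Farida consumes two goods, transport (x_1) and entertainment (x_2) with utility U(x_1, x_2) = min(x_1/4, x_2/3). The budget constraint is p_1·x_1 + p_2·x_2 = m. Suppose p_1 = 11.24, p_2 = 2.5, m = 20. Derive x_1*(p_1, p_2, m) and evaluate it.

x_1* = 1.525

With perfect complements, no substitution: consume in ratio x_1:x_2 = 4:3.
Budget: p_1·x_1 + p_2·(3/4)·x_1 = m, so (4·p_1 + 3·p_2)·x_1 = 4·m.
Demand: x_1*(p_1,p_2,m) = 4·m/(4·p_1 + 3·p_2), x_2* = 3·m/(4·p_1 + 3·p_2).
Here 4·11.24 + 3·2.5 = 52.46, giving x_1* = 1.525.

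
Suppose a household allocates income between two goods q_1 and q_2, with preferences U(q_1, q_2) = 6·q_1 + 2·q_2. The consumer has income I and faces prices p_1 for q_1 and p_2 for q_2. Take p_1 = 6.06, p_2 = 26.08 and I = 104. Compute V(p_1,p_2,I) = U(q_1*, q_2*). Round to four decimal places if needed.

Perfect substitutes: compare marginal utility per dollar. 6/p_1 vs 2/p_2 → 0.9901 vs 0.0767.
q_1 gives more utility per dollar, so spend all income on q_1: q_1* = I/p_1, q_2* = 0.
Numerically: q_1* = 17.1617, q_2* = 0.
Utility at the optimum: U(17.1617, 0) = 102.9703.

V = 102.9703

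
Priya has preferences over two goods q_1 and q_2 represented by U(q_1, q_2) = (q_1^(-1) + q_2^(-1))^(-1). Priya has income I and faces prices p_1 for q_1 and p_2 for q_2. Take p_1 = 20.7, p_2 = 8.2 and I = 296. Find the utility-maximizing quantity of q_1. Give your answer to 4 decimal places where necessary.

q_1* = 8.776

MRS = MU_q_1/MU_q_2 = (q_2/q_1)^(2). Set equal to p_1/p_2.
Hence q_2/q_1 = (p_1/p_2)^(1/(2)), i.e. raised to the 0.5 power.
With the ratio pinned down, the budget gives q_1* = I/(p_1 + p_2·(q_2/q_1)) and q_2* = (q_2/q_1)·q_1*.
Numerically q_2/q_1 = 1.588833, so q_1* = 296/(20.7 + 8.2·1.588833) = 8.776.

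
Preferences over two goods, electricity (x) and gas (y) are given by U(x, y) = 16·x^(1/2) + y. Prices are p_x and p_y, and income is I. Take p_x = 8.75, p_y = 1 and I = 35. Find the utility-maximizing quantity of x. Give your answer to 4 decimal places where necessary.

MU_x = 8/√x, MU_y = 1. Tangency: 8/√x = p_x/p_y.
Thus x* = (8·p_y/p_x)² — independent of I — with the rest of income spent on y.
Plugging in: x* = (8·1/8.75)² = 0.8359.

x* = 0.8359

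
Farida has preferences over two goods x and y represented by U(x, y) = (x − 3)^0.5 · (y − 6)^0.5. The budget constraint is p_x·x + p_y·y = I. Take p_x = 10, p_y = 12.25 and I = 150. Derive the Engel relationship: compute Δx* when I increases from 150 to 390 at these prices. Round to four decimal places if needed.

Δx* = 12

This is Cobb-Douglas in (x−3, y−6): tangency gives 0.5·p_y·(y−6) = 0.5·p_x·(x−3).
After buying the subsistence bundle (3, 6), a share 0.5 of the remaining income goes to x: x* = 3 + 0.5·(I − 3p_x − 6p_y)/p_x.
Discretionary income = 150 − 3·10 − 6·12.25 = 46.5; x* = 3 + 0.5·46.5/10 = 5.325.
At I' = 390: x* = 17.325. Change: 17.325 − 5.325 = 12.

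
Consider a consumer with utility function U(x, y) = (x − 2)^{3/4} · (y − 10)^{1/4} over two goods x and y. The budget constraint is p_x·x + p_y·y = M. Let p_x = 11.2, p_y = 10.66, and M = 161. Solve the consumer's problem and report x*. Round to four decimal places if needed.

x* = 4.1429

MRS = 3·(y−10)/(x−2). Tangency with p_x/p_y gives y−10 = (1/3)·(p_x/p_y)·(x−2).
After buying the subsistence bundle (2, 10), a share 0.75 of the remaining income goes to x: x* = 2 + 0.75·(M − 2p_x − 10p_y)/p_x.
Discretionary income = 161 − 2·11.2 − 10·10.66 = 32; x* = 2 + 0.75·32/11.2 = 4.1429.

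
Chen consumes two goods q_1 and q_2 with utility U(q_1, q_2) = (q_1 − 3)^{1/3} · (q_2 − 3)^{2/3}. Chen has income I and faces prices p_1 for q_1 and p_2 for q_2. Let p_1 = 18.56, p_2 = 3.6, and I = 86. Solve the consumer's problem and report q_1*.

q_1* = 3.3506

Let q_1' = q_1−3, q_2' = q_2−3. MRS = (1/2)·q_2'/q_1' = p_1/p_2.
After buying the subsistence bundle (3, 3), a share 1/3 of the remaining income goes to q_1: q_1* = 3 + 1/3·(I − 3p_1 − 3p_2)/p_1.
Discretionary income = 86 − 3·18.56 − 3·3.6 = 19.52; q_1* = 3 + 1/3·19.52/18.56 = 3.3506.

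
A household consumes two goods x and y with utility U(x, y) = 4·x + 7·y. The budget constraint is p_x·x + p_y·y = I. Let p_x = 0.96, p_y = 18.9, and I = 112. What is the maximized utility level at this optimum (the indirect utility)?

Linear utility — the consumer picks whichever good has higher MU/price: 4/0.96 = 4.1667 vs 7/18.9 = 0.3704.
x gives more utility per dollar, so spend all income on x: x* = I/p_x, y* = 0.
Numerically: x* = 116.6667, y* = 0.
Utility at the optimum: U(116.6667, 0) = 466.6667.

V = 466.6667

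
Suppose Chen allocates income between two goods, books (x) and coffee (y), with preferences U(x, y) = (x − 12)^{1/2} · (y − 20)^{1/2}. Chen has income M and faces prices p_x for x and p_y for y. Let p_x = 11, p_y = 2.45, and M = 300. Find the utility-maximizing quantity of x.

x* = 17.4091

Discretionary income = 300 − 12·11 − 20·2.45 = 119; x* = 12 + 0.5·119/11 = 17.4091.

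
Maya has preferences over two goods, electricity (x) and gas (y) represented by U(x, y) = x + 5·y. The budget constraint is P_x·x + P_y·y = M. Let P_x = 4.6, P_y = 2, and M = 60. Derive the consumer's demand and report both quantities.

Linear utility — the consumer picks whichever good has higher MU/price: 1/4.6 = 0.2174 vs 5/2 = 2.5.
y gives more utility per dollar, so spend all income on y: y* = M/P_y, x* = 0.
Numerically: x* = 0, y* = 30.

x* = 0, y* = 30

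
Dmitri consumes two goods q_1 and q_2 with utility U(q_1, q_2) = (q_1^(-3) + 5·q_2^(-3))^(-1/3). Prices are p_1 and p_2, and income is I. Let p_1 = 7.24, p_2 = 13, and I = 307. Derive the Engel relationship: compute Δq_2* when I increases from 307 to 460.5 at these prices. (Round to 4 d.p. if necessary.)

Substitute q_2 = (q_2/q_1)·q_1 into the budget: q_1* = I/(p_1 + p_2·(q_2/q_1)).
Numerically q_2/q_1 = 1.291788, so q_1* = 307/(7.24 + 13·1.291788) = 12.774 and q_2* = 1.291788·12.774 = 16.5013.
At I' = 460.5: q_2* = 24.7519. Change: 24.7519 − 16.5013 = 8.2506.

Δq_2* = 8.2506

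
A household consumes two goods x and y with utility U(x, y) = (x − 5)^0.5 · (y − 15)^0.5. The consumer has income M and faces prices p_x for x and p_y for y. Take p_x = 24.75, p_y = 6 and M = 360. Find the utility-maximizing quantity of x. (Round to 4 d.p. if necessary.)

This is Cobb-Douglas in (x−5, y−15): tangency gives 0.5·p_y·(y−15) = 0.5·p_x·(x−5).
Substituting into the budget: x* = 5 + 0.5·(M − 5·p_x − 15·p_y)/p_x, and y* = 15 + 0.5·(…)/p_y.
Discretionary income = 360 − 5·24.75 − 15·6 = 146.25; x* = 5 + 0.5·146.25/24.75 = 7.9545.

x* = 7.9545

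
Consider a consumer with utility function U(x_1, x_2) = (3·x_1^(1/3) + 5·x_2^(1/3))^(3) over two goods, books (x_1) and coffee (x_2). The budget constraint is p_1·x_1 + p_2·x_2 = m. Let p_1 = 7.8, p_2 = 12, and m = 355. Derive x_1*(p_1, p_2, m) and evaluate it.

x_1* = 16.6426

MRS = MU_x_1/MU_x_2 = (3/5)·(x_2/x_1)^(2/3). Set equal to p_1/p_2.
Solve for the ratio: x_2/x_1 = [(5/3)·p_1/p_2]^(1.5).
With the ratio pinned down, the budget gives x_1* = m/(p_1 + p_2·(x_2/x_1)) and x_2* = (x_2/x_1)·x_1*.
Numerically x_2/x_1 = 1.127569, so x_1* = 355/(7.8 + 12·1.127569) = 16.6426.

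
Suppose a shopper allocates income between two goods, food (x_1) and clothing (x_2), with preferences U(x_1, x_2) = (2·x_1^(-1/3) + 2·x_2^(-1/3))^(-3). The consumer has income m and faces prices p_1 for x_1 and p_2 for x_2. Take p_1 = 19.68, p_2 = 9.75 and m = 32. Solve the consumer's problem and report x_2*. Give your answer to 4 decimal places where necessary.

x_2* = 1.4973

MRS = MU_x_1/MU_x_2 = (x_2/x_1)^(4/3). Set equal to p_1/p_2.
Solve for the ratio: x_2/x_1 = [p_1/p_2]^(0.75).
With the ratio pinned down, the budget gives x_1* = m/(p_1 + p_2·(x_2/x_1)) and x_2* = (x_2/x_1)·x_1*.
Numerically x_2/x_1 = 1.693423, so x_1* = 32/(19.68 + 9.75·1.693423) = 0.8842 and x_2* = 1.693423·0.8842 = 1.4973.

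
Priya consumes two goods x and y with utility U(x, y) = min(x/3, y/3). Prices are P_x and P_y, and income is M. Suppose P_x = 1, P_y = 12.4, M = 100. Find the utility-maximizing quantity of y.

y* = 7.4627

With perfect complements, no substitution: consume in ratio x:y = 3:3.
Budget: P_x·x + P_y·x = M, so (3·P_x + 3·P_y)·x = 3·M.
Demand: x*(P_x,P_y,M) = 3·M/(3·P_x + 3·P_y), y* = 3·M/(3·P_x + 3·P_y).
Here 3·1 + 3·12.4 = 40.2, giving y* = 7.4627.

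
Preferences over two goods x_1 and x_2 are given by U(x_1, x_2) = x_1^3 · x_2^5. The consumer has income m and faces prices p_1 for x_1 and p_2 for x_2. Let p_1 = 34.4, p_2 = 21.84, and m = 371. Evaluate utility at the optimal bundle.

Demand: x_1*(p_1,p_2,m) = 0.375·m/p_1 and x_2* = 0.625·m/p_2.
At p_1=34.4, p_2=21.84, m=371: x_1* = 0.375·371/34.4 = 4.0443, x_2* = 10.617.
Utility at the optimum: U(4.0443, 10.617) = 8923735.082.

V = 8923735.082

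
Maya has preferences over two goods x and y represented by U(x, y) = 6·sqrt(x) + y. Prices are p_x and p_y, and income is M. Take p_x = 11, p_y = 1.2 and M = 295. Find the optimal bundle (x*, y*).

x* = 0.1071, y* = 244.8515

Set MRS = p_x/p_y: 3·x^(−1/2) = p_x/p_y.
Thus x* = (3·p_y/p_x)² — independent of M — with the rest of income spent on y.
Plugging in: x* = (3·1.2/11)² = 0.1071, y* = 244.8515.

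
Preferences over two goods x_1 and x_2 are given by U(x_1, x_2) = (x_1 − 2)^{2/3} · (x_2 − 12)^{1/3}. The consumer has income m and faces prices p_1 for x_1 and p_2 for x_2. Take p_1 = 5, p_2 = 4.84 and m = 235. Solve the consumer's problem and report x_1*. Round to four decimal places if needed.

Let x_1' = x_1−2, x_2' = x_2−12. MRS = 2·x_2'/x_1' = p_1/p_2.
After buying the subsistence bundle (2, 12), a share 2/3 of the remaining income goes to x_1: x_1* = 2 + 2/3·(m − 2p_1 − 12p_2)/p_1.
Discretionary income = 235 − 2·5 − 12·4.84 = 166.92; x_1* = 2 + 2/3·166.92/5 = 24.256.

x_1* = 24.256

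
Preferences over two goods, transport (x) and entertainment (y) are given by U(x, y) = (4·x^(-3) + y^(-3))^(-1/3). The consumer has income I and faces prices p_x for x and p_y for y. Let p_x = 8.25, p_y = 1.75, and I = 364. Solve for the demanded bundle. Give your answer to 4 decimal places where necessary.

MU_x ∝ 4·x^(-4), MU_y ∝ y^(-4), so MRS = 4·(y/x)^(4) = p_x/p_y.
Solve for the ratio: y/x = [(1/4)·p_x/p_y]^(0.25).
Substitute y = (y/x)·x into the budget: x* = I/(p_x + p_y·(y/x)).
Numerically y/x = 1.041931, so x* = 364/(8.25 + 1.75·1.041931) = 36.1348 and y* = 1.041931·36.1348 = 37.65.

x* = 36.1348, y* = 37.65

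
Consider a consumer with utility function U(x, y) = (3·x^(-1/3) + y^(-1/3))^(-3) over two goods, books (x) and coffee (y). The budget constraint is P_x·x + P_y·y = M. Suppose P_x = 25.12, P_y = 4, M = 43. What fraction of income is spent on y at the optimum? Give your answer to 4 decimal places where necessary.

From the CES first-order condition, 3·(y/x)^(4/3) = P_x/P_y.
Hence y/x = ((1/3)·P_x/P_y)^(1/(4/3)), i.e. raised to the 0.75 power.
Substitute y = (y/x)·x into the budget: x* = M/(P_x + P_y·(y/x)).
Numerically y/x = 1.740319, so x* = 43/(25.12 + 4·1.740319) = 1.3403 and y* = 1.740319·1.3403 = 2.3326.
Expenditure on y: 4·2.3326 = 9.3305; share = 0.217.

share on y = 0.217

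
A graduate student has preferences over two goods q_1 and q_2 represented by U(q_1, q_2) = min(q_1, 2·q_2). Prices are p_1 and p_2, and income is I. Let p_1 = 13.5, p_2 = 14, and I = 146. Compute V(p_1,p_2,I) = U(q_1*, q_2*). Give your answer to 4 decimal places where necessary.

Demand: q_1*(p_1,p_2,I) = 2·I/(2·p_1 + p_2), q_2* = I/(2·p_1 + p_2).
Here 2·13.5 + 14 = 41, giving q_1* = 7.122 and q_2* = 3.561.
Utility at the optimum: U(7.122, 3.561) = 7.122.

V = 7.122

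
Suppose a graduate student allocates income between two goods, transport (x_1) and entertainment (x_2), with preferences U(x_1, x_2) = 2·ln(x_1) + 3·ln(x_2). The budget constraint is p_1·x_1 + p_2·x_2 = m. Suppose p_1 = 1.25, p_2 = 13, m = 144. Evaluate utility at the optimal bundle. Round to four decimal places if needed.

V = 13.3429

Tangency: MRS = (2/3)·x_2/x_1 = p_1/p_2.
Rearranging, p_2·x_2 = (3/2)·p_1·x_1. Substituting into the budget gives p_1·x_1·(1 + (3/2)) = m.
Demand: x_1*(p_1,p_2,m) = 0.4·m/p_1 and x_2* = 0.6·m/p_2.
At p_1=1.25, p_2=13, m=144: x_1* = 0.4·144/1.25 = 46.08, x_2* = 6.6462.
Utility at the optimum: U(46.08, 6.6462) = 13.3429.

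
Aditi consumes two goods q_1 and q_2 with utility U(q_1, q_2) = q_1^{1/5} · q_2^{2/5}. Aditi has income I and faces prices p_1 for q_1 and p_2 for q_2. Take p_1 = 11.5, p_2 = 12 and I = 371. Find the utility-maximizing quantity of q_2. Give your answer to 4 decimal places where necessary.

The MRS is (1/2)·q_2/q_1. Set MRS = p_1/p_2.
Rearranging, p_2·q_2 = 2·p_1·q_1. Substituting into the budget gives p_1·q_1·(1 + 2) = I.
Demand: q_1*(p_1,p_2,I) = 1/3·I/p_1 and q_2* = 2/3·I/p_2.
At p_1=11.5, p_2=12, I=371: q_2* = 2/3·371/12 = 20.6111.

q_2* = 20.6111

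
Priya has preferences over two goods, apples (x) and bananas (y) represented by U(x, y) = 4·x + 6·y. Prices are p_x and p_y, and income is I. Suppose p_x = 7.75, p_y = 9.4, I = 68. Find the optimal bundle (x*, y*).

x* = 0, y* = 7.234

Perfect substitutes: compare marginal utility per dollar. 4/p_x vs 6/p_y → 0.5161 vs 0.6383.
y gives more utility per dollar, so spend all income on y: y* = I/p_y, x* = 0.
Numerically: x* = 0, y* = 7.234.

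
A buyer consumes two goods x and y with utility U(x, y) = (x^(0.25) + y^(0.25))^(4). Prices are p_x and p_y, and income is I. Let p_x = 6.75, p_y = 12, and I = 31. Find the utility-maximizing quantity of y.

MRS = MU_x/MU_y = (y/x)^(0.75). Set equal to p_x/p_y.
Solve for the ratio: y/x = [p_x/p_y]^(4/3).
With the ratio pinned down, the budget gives x* = I/(p_x + p_y·(y/x)) and y* = (y/x)·x*.
Numerically y/x = 0.464334, so x* = 31/(6.75 + 12·0.464334) = 2.5158 and y* = 0.464334·2.5158 = 1.1682.

y* = 1.1682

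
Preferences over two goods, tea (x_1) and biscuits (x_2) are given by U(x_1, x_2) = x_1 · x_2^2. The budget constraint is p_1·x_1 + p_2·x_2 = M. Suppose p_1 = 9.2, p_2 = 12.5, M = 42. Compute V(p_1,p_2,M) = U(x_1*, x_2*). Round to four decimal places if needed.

MU_x_1/MU_x_2 = (x_2)/(2·x_1); tangency sets this equal to p_1/p_2.
Rearranging, p_2·x_2 = 2·p_1·x_1. Substituting into the budget gives p_1·x_1·(1 + 2) = M.
Demand: x_1*(p_1,p_2,M) = 1/3·M/p_1 and x_2* = 2/3·M/p_2.
At p_1=9.2, p_2=12.5, M=42: x_1* = 1/3·42/9.2 = 1.5217, x_2* = 2.24.
Utility at the optimum: U(1.5217, 2.24) = 7.6355.

V = 7.6355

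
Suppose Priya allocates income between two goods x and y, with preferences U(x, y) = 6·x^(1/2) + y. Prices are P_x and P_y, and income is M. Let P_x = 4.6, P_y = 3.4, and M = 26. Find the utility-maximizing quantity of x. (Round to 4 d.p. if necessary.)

MU_x = 3/√x, MU_y = 1. Tangency: 3/√x = P_x/P_y.
Solve: √x = 3·P_y/P_x, so x*(P_x,P_y) = (3·P_y/P_x)², and y* = (M − P_x·x*)/P_y.
Plugging in: x* = (3·3.4/4.6)² = 4.9168.

x* = 4.9168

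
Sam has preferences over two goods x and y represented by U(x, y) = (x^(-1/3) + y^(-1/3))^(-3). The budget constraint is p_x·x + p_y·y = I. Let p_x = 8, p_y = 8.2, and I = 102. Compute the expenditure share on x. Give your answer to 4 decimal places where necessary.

share on x = 0.4985

From the CES first-order condition, (y/x)^(4/3) = p_x/p_y.
Hence y/x = (p_x/p_y)^(1/(4/3)), i.e. raised to the 0.75 power.
Substitute y = (y/x)·x into the budget: x* = I/(p_x + p_y·(y/x)).
Numerically y/x = 0.981651, so x* = 102/(8 + 8.2·0.981651) = 6.3553 and y* = 0.981651·6.3553 = 6.2387.
Expenditure on x: 8·6.3553 = 50.8426; share = 0.4985.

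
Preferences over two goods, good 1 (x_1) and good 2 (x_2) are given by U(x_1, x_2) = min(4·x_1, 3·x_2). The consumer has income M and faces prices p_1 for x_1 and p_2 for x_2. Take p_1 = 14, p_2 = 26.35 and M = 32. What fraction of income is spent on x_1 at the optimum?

With perfect complements, no substitution: consume in ratio x_1:x_2 = 3:4.
Budget: p_1·x_1 + p_2·(4/3)·x_1 = M, so (3·p_1 + 4·p_2)·x_1 = 3·M.
Demand: x_1*(p_1,p_2,M) = 3·M/(3·p_1 + 4·p_2), x_2* = 4·M/(3·p_1 + 4·p_2).
Here 3·14 + 4·26.35 = 147.4, giving x_1* = 0.6513 and x_2* = 0.8684.
Expenditure on x_1: 14·0.6513 = 9.118; share = 0.2849.

share on x_1 = 0.2849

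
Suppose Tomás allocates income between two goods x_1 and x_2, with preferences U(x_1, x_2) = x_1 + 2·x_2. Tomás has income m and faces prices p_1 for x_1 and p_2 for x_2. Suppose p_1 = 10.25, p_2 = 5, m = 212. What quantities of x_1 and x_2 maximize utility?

Linear utility — the consumer picks whichever good has higher MU/price: 1/10.25 = 0.0976 vs 2/5 = 0.4.
x_2 gives more utility per dollar, so spend all income on x_2: x_2* = m/p_2, x_1* = 0.
Numerically: x_1* = 0, x_2* = 42.4.

x_1* = 0, x_2* = 42.4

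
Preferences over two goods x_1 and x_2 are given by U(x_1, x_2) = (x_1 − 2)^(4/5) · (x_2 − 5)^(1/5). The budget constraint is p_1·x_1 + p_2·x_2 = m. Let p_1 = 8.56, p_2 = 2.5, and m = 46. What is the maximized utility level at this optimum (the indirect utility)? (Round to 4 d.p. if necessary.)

MRS = 4·(x_2−5)/(x_1−2). Tangency with p_1/p_2 gives x_2−5 = (1/4)·(p_1/p_2)·(x_1−2).
After buying the subsistence bundle (2, 5), a share 0.8 of the remaining income goes to x_1: x_1* = 2 + 0.8·(m − 2p_1 − 5p_2)/p_1.
Discretionary income = 46 − 2·8.56 − 5·2.5 = 16.38; x_1* = 2 + 0.8·16.38/8.56 = 3.5308; x_2* = 5 + 0.2·16.38/2.5 = 6.3104.
Utility at the optimum: U(3.5308, 6.3104) = 1.484.

V = 1.484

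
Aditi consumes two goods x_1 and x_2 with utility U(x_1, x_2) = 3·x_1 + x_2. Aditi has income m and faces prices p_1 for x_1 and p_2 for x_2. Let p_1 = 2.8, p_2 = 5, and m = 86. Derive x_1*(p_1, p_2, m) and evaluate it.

x_1* = 30.7143

Perfect substitutes: compare marginal utility per dollar. 3/p_1 vs 1/p_2 → 1.0714 vs 0.2.
x_1 gives more utility per dollar, so spend all income on x_1: x_1* = m/p_1, x_2* = 0.
Numerically: x_1* = 30.7143, x_2* = 0.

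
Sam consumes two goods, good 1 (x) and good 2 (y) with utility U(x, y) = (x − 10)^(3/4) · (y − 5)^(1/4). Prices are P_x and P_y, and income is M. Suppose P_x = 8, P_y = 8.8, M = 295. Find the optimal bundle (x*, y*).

x* = 26.0312, y* = 9.858

MRS = 3·(y−5)/(x−10). Tangency with P_x/P_y gives y−5 = (1/3)·(P_x/P_y)·(x−10).
After buying the subsistence bundle (10, 5), a share 0.75 of the remaining income goes to x: x* = 10 + 0.75·(M − 10P_x − 5P_y)/P_x.
Discretionary income = 295 − 10·8 − 5·8.8 = 171; x* = 10 + 0.75·171/8 = 26.0312; y* = 5 + 0.25·171/8.8 = 9.858.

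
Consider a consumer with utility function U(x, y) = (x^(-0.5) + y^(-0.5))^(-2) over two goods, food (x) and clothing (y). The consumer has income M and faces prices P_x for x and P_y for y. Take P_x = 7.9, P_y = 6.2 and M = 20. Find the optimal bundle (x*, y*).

From the CES first-order condition, (y/x)^(1.5) = P_x/P_y.
Hence y/x = (P_x/P_y)^(1/(1.5)), i.e. raised to the 2/3 power.
Substitute y = (y/x)·x into the budget: x* = M/(P_x + P_y·(y/x)).
Numerically y/x = 1.175322, so x* = 20/(7.9 + 6.2·1.175322) = 1.3169 and y* = 1.175322·1.3169 = 1.5478.

x* = 1.3169, y* = 1.5478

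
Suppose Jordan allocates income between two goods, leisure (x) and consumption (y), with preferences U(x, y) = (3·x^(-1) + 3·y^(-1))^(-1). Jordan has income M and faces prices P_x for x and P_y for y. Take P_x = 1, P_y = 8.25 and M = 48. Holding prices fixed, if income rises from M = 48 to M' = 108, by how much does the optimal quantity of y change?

Δy* = 5.3946

From the CES first-order condition, (y/x)^(2) = P_x/P_y.
Solve for the ratio: y/x = [P_x/P_y]^(0.5).
With the ratio pinned down, the budget gives x* = M/(P_x + P_y·(y/x)) and y* = (y/x)·x*.
Numerically y/x = 0.348155, so x* = 48/(1 + 8.25·0.348155) = 12.3958 and y* = 0.348155·12.3958 = 4.3157.
At M' = 108: y* = 9.7102. Change: 9.7102 − 4.3157 = 5.3946.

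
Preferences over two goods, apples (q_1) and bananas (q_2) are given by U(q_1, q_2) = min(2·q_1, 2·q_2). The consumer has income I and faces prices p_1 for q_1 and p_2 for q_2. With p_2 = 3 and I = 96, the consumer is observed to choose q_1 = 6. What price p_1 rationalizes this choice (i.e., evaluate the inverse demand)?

p_1 = 13

Leontief preferences: the optimum is at the kink where q_1/2 = q_2/2, i.e. q_2 = q_1.
Budget: p_1·q_1 + p_2·q_1 = I, so (2·p_1 + 2·p_2)·q_1 = 2·I.
Demand: q_1*(p_1,p_2,I) = 2·I/(2·p_1 + 2·p_2), q_2* = 2·I/(2·p_1 + 2·p_2).
Set q_1* = 6 in the demand function and solve for p_1: p_1 = 13.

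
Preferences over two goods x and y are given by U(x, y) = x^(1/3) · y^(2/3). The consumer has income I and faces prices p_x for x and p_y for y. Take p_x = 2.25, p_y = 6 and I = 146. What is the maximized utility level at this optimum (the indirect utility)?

Tangency: MRS = (1/2)·y/x = p_x/p_y.
So 1/3·p_y·y = 2/3·p_x·x; combined with the budget, a share 1/3 of income goes to x.
Demand: x*(p_x,p_y,I) = 1/3·I/p_x and y* = 2/3·I/p_y.
At p_x=2.25, p_y=6, I=146: x* = 1/3·146/2.25 = 21.6296, y* = 16.2222.
Utility at the optimum: U(21.6296, 16.2222) = 17.8549.

V = 17.8549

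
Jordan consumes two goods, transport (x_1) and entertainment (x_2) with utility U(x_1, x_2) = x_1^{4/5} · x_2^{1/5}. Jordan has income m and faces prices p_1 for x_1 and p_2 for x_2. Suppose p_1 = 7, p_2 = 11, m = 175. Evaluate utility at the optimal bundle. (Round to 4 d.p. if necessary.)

At p_1=7, p_2=11, m=175: x_1* = 0.8·175/7 = 20, x_2* = 3.1818.
Utility at the optimum: U(20, 3.1818) = 13.8471.

V = 13.8471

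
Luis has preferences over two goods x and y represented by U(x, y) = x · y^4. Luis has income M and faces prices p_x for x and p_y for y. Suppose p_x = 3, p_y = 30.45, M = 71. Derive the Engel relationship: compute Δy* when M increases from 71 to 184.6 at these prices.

Δy* = 2.9846

At p_x=3, p_y=30.45, M=71: y* = 0.8·71/30.45 = 1.8654.
At M' = 184.6: y* = 4.8499. Change: 4.8499 − 1.8654 = 2.9846.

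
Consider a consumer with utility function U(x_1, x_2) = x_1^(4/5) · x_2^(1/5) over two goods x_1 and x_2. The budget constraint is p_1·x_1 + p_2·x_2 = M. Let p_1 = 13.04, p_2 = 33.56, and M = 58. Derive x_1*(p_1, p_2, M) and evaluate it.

x_1* = 3.5583

Tangency: MRS = 4·x_2/x_1 = p_1/p_2.
Rearranging, p_2·x_2 = (1/4)·p_1·x_1. Substituting into the budget gives p_1·x_1·(1 + (1/4)) = M.
Demand: x_1*(p_1,p_2,M) = 0.8·M/p_1 and x_2* = 0.2·M/p_2.
At p_1=13.04, p_2=33.56, M=58: x_1* = 0.8·58/13.04 = 3.5583.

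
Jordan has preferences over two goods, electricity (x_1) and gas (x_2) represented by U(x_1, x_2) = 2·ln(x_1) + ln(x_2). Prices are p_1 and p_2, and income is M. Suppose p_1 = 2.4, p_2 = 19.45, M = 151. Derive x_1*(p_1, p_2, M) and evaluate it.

x_1* = 41.9444

MU_x_1/MU_x_2 = (2·x_2)/(x_1); tangency sets this equal to p_1/p_2.
So 2·p_2·x_2 = p_1·x_1; combined with the budget, a share 2/3 of income goes to x_1.
Demand: x_1*(p_1,p_2,M) = 2/3·M/p_1 and x_2* = 1/3·M/p_2.
At p_1=2.4, p_2=19.45, M=151: x_1* = 2/3·151/2.4 = 41.9444.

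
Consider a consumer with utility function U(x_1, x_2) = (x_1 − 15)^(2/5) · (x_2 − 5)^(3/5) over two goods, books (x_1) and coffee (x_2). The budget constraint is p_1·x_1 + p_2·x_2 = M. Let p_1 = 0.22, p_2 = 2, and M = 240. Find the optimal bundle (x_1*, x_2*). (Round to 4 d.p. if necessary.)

Let x_1' = x_1−15, x_2' = x_2−5. MRS = (2/3)·x_2'/x_1' = p_1/p_2.
After buying the subsistence bundle (15, 5), a share 0.4 of the remaining income goes to x_1: x_1* = 15 + 0.4·(M − 15p_1 − 5p_2)/p_1.
Discretionary income = 240 − 15·0.22 − 5·2 = 226.7; x_1* = 15 + 0.4·226.7/0.22 = 427.1818; x_2* = 5 + 0.6·226.7/2 = 73.01.

x_1* = 427.1818, x_2* = 73.01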